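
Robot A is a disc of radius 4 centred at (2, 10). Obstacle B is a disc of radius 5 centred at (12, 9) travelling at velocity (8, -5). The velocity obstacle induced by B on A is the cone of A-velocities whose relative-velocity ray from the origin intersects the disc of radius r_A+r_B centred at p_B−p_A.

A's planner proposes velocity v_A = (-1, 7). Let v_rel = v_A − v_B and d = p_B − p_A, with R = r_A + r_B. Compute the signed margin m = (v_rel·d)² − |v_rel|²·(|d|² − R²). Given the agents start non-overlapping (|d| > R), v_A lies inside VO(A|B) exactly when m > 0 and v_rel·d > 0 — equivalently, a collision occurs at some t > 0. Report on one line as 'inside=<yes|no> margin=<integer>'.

d = (10, -1),  |d|² = 101;  R = 4+5 = 9,  c = 101−9² = 20
v_rel = (-9, 12),  |v_rel|² = 225;  v_rel·d = (-9)·(10) + (12)·(-1) = -102
225·t² + 204·t + 20 = 0  ⇒  m = (-102)² − 225·20 = 5904
m = 5904 > 0,  v_rel·d = -102 < 0  ⇒  outside

inside=no margin=5904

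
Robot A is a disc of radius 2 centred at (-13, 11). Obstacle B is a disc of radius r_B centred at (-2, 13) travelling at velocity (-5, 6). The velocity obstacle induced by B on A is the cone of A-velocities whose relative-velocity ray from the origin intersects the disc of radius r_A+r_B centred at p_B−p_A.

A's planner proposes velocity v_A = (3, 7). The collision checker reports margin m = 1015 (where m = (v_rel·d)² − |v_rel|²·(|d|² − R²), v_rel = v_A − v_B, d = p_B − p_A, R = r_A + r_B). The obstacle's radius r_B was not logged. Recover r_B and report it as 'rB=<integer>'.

m = 1015
d = (11, 2);  v_rel = (8, 1),  |v_rel|² = 65
v_rel×d = (8)·(2) − (1)·(11) = 5
since m = R²·65 − 5²:  R² = (25 + 1015) / 65 = 16
R = √16 = 4  ⇒  r_B = 4 − 2 = 2

rB=2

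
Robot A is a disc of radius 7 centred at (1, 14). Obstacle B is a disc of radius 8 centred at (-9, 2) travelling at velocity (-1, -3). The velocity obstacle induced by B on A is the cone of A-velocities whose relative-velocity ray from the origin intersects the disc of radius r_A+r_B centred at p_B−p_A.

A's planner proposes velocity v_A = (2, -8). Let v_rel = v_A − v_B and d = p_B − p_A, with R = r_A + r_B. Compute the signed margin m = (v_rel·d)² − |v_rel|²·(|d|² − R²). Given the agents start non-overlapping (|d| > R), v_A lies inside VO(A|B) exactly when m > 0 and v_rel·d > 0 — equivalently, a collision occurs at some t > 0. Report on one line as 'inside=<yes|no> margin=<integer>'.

d = (-10, -12),  |d|² = 244;  R = 7+8 = 15,  c = 244−15² = 19
v_rel = (3, -5),  |v_rel|² = 34;  v_rel·d = (3)·(-10) + (-5)·(-12) = 30
34·t² − 60·t + 19 = 0  ⇒  m = 30² − 34·19 = 254
m = 254 > 0,  v_rel·d = 30 > 0  ⇒  inside

inside=yes margin=254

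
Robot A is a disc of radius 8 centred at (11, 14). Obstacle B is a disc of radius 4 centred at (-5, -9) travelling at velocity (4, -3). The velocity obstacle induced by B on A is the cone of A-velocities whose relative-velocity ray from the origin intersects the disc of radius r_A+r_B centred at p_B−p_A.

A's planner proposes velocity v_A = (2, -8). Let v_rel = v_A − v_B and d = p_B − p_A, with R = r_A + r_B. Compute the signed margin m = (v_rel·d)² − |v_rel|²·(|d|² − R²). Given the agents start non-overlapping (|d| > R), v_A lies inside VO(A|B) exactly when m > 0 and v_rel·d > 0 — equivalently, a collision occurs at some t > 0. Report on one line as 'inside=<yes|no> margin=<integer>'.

d = (-16, -23),  |d|² = 785;  R = 8+4 = 12,  c = 785−12² = 641
v_rel = (-2, -5),  |v_rel|² = 29;  v_rel·d = (-2)·(-16) + (-5)·(-23) = 147
29·t² − 294·t + 641 = 0  ⇒  m = 147² − 29·641 = 3020
m = 3020 > 0,  v_rel·d = 147 > 0  ⇒  inside

inside=yes margin=3020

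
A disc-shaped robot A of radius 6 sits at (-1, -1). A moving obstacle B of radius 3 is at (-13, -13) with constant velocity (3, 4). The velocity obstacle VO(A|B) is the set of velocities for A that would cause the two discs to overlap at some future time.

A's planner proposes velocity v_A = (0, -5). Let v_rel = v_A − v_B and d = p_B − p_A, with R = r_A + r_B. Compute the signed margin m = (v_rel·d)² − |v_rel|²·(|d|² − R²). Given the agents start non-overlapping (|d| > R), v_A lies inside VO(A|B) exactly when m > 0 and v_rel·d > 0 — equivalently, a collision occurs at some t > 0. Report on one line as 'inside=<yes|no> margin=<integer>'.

d = (-12, -12),  |d|² = 288;  R = 6+3 = 9,  c = 288−9² = 207
v_rel = (-3, -9),  |v_rel|² = 90;  v_rel·d = (-3)·(-12) + (-9)·(-12) = 144
90·t² − 288·t + 207 = 0  ⇒  m = 144² − 90·207 = 2106
m = 2106 > 0,  v_rel·d = 144 > 0  ⇒  inside

inside=yes margin=2106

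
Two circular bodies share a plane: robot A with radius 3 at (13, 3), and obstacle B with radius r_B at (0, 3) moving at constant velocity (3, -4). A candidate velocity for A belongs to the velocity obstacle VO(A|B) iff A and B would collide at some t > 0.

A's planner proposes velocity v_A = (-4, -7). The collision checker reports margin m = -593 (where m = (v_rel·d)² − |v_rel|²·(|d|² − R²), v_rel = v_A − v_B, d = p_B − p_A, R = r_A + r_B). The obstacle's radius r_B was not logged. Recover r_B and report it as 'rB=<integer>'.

m = -593
d = (-13, 0);  v_rel = (-7, -3),  |v_rel|² = 58
v_rel×d = (-7)·(0) − (-3)·(-13) = -39
since m = R²·58 − (-39)²:  R² = (1521 + -593) / 58 = 16
R = √16 = 4  ⇒  r_B = 4 − 3 = 1

rB=1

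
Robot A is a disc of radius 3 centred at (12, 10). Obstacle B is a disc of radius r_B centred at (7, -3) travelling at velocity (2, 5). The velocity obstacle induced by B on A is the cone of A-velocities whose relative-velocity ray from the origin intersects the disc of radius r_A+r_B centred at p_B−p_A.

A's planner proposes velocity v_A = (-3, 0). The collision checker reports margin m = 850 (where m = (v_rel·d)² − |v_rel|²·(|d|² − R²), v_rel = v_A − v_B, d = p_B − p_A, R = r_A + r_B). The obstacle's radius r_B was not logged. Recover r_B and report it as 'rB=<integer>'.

m = 850
d = (-5, -13);  v_rel = (-5, -5),  |v_rel|² = 50
v_rel×d = (-5)·(-13) − (-5)·(-5) = 40
since m = R²·50 − 40²:  R² = (1600 + 850) / 50 = 49
R = √49 = 7  ⇒  r_B = 7 − 3 = 4

rB=4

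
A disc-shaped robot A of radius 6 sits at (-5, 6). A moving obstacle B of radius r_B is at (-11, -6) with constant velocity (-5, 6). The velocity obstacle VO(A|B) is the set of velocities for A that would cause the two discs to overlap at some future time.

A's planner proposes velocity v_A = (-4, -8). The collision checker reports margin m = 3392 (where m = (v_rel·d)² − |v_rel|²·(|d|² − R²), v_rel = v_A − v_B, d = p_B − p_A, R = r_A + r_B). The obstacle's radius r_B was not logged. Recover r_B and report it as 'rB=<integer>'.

m = 3392
d = (-6, -12);  v_rel = (1, -14),  |v_rel|² = 197
v_rel×d = (1)·(-12) − (-14)·(-6) = -96
since m = R²·197 − (-96)²:  R² = (9216 + 3392) / 197 = 64
R = √64 = 8  ⇒  r_B = 8 − 6 = 2

rB=2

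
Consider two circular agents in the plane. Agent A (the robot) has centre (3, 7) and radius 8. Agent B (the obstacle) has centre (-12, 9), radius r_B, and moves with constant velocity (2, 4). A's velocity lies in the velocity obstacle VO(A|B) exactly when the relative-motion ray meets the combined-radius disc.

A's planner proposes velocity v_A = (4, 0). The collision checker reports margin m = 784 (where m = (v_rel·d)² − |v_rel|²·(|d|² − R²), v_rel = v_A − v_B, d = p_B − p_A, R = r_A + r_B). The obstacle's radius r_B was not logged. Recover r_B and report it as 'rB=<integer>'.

m = 784
d = (-15, 2);  v_rel = (2, -4),  |v_rel|² = 20
v_rel×d = (2)·(2) − (-4)·(-15) = -56
since m = R²·20 − (-56)²:  R² = (3136 + 784) / 20 = 196
R = √196 = 14  ⇒  r_B = 14 − 8 = 6

rB=6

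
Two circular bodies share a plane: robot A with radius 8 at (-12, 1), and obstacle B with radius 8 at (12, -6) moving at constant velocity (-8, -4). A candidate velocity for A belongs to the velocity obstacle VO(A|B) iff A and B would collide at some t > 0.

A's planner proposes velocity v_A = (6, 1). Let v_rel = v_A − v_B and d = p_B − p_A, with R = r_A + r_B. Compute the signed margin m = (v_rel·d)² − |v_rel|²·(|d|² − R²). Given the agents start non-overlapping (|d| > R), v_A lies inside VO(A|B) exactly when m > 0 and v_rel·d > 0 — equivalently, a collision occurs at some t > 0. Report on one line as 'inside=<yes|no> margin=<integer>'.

d = (24, -7),  |d|² = 625;  R = 8+8 = 16,  c = 625−16² = 369
v_rel = (14, 5),  |v_rel|² = 221;  v_rel·d = (14)·(24) + (5)·(-7) = 301
221·t² − 602·t + 369 = 0  ⇒  m = 301² − 221·369 = 9052
m = 9052 > 0,  v_rel·d = 301 > 0  ⇒  inside

inside=yes margin=9052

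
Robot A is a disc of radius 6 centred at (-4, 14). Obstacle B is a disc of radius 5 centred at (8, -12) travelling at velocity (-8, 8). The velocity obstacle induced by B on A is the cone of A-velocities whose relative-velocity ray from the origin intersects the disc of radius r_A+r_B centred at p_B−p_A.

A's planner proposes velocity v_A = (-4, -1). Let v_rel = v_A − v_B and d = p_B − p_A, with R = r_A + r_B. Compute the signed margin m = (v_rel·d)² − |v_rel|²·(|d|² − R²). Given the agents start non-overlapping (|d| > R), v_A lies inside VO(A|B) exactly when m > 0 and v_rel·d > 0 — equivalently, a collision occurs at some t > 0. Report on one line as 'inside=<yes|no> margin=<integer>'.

d = (12, -26),  |d|² = 820;  R = 6+5 = 11,  c = 820−11² = 699
v_rel = (4, -9),  |v_rel|² = 97;  v_rel·d = (4)·(12) + (-9)·(-26) = 282
97·t² − 564·t + 699 = 0  ⇒  m = 282² − 97·699 = 11721
m = 11721 > 0,  v_rel·d = 282 > 0  ⇒  inside

inside=yes margin=11721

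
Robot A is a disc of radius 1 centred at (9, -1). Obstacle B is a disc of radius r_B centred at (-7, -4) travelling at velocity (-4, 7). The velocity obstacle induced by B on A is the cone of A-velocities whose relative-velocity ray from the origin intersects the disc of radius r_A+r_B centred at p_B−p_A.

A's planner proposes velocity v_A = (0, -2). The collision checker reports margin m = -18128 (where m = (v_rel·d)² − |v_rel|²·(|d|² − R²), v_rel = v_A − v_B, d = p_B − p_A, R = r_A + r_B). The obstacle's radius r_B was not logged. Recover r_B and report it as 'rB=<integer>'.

m = -18128
d = (-16, -3);  v_rel = (4, -9),  |v_rel|² = 97
v_rel×d = (4)·(-3) − (-9)·(-16) = -156
since m = R²·97 − (-156)²:  R² = (24336 + -18128) / 97 = 64
R = √64 = 8  ⇒  r_B = 8 − 1 = 7

rB=7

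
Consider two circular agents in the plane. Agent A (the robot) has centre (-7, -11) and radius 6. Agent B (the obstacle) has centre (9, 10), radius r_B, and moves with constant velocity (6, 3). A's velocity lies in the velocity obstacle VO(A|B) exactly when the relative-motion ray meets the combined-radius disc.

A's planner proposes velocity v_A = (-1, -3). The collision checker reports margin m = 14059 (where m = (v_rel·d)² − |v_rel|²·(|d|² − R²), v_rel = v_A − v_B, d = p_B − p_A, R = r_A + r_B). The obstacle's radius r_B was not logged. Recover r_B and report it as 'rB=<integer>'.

m = 14059
d = (16, 21);  v_rel = (-7, -6),  |v_rel|² = 85
v_rel×d = (-7)·(21) − (-6)·(16) = -51
since m = R²·85 − (-51)²:  R² = (2601 + 14059) / 85 = 196
R = √196 = 14  ⇒  r_B = 14 − 6 = 8

rB=8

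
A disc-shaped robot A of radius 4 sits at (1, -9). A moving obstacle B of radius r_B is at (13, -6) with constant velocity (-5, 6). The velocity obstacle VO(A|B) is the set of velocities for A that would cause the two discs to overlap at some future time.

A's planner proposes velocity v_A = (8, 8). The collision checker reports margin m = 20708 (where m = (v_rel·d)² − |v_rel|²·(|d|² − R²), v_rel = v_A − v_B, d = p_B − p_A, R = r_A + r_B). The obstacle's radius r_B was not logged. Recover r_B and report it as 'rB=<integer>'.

m = 20708
d = (12, 3);  v_rel = (13, 2),  |v_rel|² = 173
v_rel×d = (13)·(3) − (2)·(12) = 15
since m = R²·173 − 15²:  R² = (225 + 20708) / 173 = 121
R = √121 = 11  ⇒  r_B = 11 − 4 = 7

rB=7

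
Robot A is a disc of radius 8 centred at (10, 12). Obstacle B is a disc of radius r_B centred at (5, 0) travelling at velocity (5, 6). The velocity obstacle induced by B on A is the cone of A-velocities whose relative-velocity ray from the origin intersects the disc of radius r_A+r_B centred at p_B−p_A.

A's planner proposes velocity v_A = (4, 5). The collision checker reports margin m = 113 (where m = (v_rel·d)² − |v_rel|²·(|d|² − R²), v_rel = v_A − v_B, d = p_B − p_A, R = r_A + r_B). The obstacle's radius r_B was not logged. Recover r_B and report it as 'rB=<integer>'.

m = 113
d = (-5, -12);  v_rel = (-1, -1),  |v_rel|² = 2
v_rel×d = (-1)·(-12) − (-1)·(-5) = 7
since m = R²·2 − 7²:  R² = (49 + 113) / 2 = 81
R = √81 = 9  ⇒  r_B = 9 − 8 = 1

rB=1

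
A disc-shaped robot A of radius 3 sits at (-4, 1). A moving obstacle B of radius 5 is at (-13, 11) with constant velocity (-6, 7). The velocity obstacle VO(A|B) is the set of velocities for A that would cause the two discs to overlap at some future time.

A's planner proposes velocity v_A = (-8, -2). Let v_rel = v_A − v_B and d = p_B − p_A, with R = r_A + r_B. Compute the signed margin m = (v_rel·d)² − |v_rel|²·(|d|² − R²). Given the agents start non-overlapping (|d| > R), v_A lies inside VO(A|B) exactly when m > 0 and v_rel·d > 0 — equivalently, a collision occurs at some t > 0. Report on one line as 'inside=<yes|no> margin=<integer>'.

d = (-9, 10),  |d|² = 181;  R = 3+5 = 8,  c = 181−8² = 117
v_rel = (-2, -9),  |v_rel|² = 85;  v_rel·d = (-2)·(-9) + (-9)·(10) = -72
85·t² + 144·t + 117 = 0  ⇒  m = (-72)² − 85·117 = -4761
m = -4761 < 0,  v_rel·d = -72 < 0  ⇒  outside

inside=no margin=-4761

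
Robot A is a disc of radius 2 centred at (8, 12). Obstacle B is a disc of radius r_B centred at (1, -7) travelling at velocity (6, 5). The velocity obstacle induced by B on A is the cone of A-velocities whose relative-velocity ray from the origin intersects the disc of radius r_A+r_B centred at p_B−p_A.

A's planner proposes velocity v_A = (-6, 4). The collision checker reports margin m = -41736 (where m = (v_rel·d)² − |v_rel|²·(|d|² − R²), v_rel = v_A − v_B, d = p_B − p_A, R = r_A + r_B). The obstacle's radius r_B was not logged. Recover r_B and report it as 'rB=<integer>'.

m = -41736
d = (-7, -19);  v_rel = (-12, -1),  |v_rel|² = 145
v_rel×d = (-12)·(-19) − (-1)·(-7) = 221
since m = R²·145 − 221²:  R² = (48841 + -41736) / 145 = 49
R = √49 = 7  ⇒  r_B = 7 − 2 = 5

rB=5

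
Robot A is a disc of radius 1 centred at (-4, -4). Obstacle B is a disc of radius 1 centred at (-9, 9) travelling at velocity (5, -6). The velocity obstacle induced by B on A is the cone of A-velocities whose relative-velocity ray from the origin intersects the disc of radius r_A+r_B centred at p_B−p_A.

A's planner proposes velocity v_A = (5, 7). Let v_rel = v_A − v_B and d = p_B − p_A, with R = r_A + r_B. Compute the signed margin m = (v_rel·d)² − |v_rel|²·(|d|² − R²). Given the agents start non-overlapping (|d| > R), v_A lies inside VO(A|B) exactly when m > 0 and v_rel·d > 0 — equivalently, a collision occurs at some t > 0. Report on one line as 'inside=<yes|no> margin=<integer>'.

d = (-5, 13),  |d|² = 194;  R = 1+1 = 2,  c = 194−2² = 190
v_rel = (0, 13),  |v_rel|² = 169;  v_rel·d = (0)·(-5) + (13)·(13) = 169
169·t² − 338·t + 190 = 0  ⇒  m = 169² − 169·190 = -3549
m = -3549 < 0,  v_rel·d = 169 > 0  ⇒  outside

inside=no margin=-3549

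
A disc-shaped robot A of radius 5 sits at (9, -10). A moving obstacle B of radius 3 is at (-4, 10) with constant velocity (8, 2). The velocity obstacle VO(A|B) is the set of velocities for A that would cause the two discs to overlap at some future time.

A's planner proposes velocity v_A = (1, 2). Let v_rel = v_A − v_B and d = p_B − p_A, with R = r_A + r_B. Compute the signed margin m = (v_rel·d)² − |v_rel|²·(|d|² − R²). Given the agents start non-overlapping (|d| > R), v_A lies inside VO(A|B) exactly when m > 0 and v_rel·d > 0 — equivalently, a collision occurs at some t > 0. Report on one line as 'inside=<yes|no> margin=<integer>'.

d = (-13, 20),  |d|² = 569;  R = 5+3 = 8,  c = 569−8² = 505
v_rel = (-7, 0),  |v_rel|² = 49;  v_rel·d = (-7)·(-13) + (0)·(20) = 91
49·t² − 182·t + 505 = 0  ⇒  m = 91² − 49·505 = -16464
m = -16464 < 0,  v_rel·d = 91 > 0  ⇒  outside

inside=no margin=-16464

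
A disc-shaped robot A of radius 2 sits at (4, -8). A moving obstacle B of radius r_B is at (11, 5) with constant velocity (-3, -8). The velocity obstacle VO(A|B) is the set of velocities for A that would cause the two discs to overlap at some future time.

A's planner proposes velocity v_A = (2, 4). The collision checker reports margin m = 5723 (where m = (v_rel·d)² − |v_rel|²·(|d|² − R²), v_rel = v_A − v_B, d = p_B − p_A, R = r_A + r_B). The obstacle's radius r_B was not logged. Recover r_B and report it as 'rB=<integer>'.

m = 5723
d = (7, 13);  v_rel = (5, 12),  |v_rel|² = 169
v_rel×d = (5)·(13) − (12)·(7) = -19
since m = R²·169 − (-19)²:  R² = (361 + 5723) / 169 = 36
R = √36 = 6  ⇒  r_B = 6 − 2 = 4

rB=4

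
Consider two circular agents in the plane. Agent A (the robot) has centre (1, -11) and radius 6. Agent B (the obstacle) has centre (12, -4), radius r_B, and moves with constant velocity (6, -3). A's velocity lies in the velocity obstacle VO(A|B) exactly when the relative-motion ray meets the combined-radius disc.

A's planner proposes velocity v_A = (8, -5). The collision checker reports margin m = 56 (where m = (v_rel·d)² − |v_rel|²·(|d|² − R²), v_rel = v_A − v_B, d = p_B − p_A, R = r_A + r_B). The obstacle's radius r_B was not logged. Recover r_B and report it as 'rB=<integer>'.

m = 56
d = (11, 7);  v_rel = (2, -2),  |v_rel|² = 8
v_rel×d = (2)·(7) − (-2)·(11) = 36
since m = R²·8 − 36²:  R² = (1296 + 56) / 8 = 169
R = √169 = 13  ⇒  r_B = 13 − 6 = 7

rB=7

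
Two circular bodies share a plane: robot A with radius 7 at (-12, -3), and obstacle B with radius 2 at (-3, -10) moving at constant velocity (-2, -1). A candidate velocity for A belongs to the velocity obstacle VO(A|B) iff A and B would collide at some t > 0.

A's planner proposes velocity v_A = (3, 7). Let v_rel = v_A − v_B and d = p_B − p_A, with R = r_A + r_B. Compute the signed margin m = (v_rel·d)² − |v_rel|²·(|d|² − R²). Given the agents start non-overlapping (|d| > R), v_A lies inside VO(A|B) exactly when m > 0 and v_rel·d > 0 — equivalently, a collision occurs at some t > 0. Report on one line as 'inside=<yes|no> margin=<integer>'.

d = (9, -7),  |d|² = 130;  R = 7+2 = 9,  c = 130−9² = 49
v_rel = (5, 8),  |v_rel|² = 89;  v_rel·d = (5)·(9) + (8)·(-7) = -11
89·t² + 22·t + 49 = 0  ⇒  m = (-11)² − 89·49 = -4240
m = -4240 < 0,  v_rel·d = -11 < 0  ⇒  outside

inside=no margin=-4240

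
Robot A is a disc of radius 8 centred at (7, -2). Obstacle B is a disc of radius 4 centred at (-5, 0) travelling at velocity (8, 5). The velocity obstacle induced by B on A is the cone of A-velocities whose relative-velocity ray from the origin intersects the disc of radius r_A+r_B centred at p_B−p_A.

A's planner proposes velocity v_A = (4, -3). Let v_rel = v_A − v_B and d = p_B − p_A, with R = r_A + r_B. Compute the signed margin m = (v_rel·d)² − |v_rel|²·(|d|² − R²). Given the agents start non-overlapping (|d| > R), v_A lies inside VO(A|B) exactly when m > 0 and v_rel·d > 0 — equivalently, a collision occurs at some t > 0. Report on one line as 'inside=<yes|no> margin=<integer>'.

d = (-12, 2),  |d|² = 148;  R = 8+4 = 12,  c = 148−12² = 4
v_rel = (-4, -8),  |v_rel|² = 80;  v_rel·d = (-4)·(-12) + (-8)·(2) = 32
80·t² − 64·t + 4 = 0  ⇒  m = 32² − 80·4 = 704
m = 704 > 0,  v_rel·d = 32 > 0  ⇒  inside

inside=yes margin=704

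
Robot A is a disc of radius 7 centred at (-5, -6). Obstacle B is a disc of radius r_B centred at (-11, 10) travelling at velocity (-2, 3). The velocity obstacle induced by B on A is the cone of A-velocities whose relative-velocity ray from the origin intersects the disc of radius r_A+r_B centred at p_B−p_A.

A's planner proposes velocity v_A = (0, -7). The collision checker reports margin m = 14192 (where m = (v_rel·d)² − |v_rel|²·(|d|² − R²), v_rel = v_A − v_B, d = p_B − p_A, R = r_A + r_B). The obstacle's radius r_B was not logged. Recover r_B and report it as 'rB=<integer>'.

m = 14192
d = (-6, 16);  v_rel = (2, -10),  |v_rel|² = 104
v_rel×d = (2)·(16) − (-10)·(-6) = -28
since m = R²·104 − (-28)²:  R² = (784 + 14192) / 104 = 144
R = √144 = 12  ⇒  r_B = 12 − 7 = 5

rB=5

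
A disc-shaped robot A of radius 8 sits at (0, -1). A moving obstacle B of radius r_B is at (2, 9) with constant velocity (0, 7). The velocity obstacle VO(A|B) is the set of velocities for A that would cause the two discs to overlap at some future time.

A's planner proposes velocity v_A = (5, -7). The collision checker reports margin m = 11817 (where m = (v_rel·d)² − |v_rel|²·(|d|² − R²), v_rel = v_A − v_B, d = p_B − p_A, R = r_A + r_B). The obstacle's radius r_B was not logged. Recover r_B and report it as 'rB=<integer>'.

m = 11817
d = (2, 10);  v_rel = (5, -14),  |v_rel|² = 221
v_rel×d = (5)·(10) − (-14)·(2) = 78
since m = R²·221 − 78²:  R² = (6084 + 11817) / 221 = 81
R = √81 = 9  ⇒  r_B = 9 − 8 = 1

rB=1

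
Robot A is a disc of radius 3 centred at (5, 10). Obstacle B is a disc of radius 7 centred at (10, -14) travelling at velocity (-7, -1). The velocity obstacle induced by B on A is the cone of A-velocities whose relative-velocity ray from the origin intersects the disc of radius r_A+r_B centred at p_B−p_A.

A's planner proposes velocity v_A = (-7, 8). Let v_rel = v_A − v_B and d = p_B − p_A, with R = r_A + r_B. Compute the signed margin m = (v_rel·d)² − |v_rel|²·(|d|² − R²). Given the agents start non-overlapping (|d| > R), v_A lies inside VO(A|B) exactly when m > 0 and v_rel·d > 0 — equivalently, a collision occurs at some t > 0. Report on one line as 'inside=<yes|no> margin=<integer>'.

d = (5, -24),  |d|² = 601;  R = 3+7 = 10,  c = 601−10² = 501
v_rel = (0, 9),  |v_rel|² = 81;  v_rel·d = (0)·(5) + (9)·(-24) = -216
81·t² + 432·t + 501 = 0  ⇒  m = (-216)² − 81·501 = 6075
m = 6075 > 0,  v_rel·d = -216 < 0  ⇒  outside

inside=no margin=6075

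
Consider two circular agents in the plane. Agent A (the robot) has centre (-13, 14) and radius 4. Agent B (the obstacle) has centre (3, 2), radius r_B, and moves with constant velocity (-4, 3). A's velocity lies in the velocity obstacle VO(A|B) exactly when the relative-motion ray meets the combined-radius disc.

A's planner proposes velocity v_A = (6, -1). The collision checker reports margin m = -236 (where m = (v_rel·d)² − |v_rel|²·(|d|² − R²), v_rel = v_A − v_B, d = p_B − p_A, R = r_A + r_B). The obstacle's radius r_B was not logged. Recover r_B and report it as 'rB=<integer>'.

m = -236
d = (16, -12);  v_rel = (10, -4),  |v_rel|² = 116
v_rel×d = (10)·(-12) − (-4)·(16) = -56
since m = R²·116 − (-56)²:  R² = (3136 + -236) / 116 = 25
R = √25 = 5  ⇒  r_B = 5 − 4 = 1

rB=1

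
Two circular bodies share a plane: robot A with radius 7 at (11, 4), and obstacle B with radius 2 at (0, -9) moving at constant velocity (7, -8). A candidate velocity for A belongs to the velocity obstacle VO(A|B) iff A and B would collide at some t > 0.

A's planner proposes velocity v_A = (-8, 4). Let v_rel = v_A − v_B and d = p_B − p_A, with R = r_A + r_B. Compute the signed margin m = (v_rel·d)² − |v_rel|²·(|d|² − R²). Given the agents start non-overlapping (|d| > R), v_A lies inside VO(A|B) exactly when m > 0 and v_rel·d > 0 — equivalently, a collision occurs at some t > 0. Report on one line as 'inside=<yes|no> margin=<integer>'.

d = (-11, -13),  |d|² = 290;  R = 7+2 = 9,  c = 290−9² = 209
v_rel = (-15, 12),  |v_rel|² = 369;  v_rel·d = (-15)·(-11) + (12)·(-13) = 9
369·t² − 18·t + 209 = 0  ⇒  m = 9² − 369·209 = -77040
m = -77040 < 0,  v_rel·d = 9 > 0  ⇒  outside

inside=no margin=-77040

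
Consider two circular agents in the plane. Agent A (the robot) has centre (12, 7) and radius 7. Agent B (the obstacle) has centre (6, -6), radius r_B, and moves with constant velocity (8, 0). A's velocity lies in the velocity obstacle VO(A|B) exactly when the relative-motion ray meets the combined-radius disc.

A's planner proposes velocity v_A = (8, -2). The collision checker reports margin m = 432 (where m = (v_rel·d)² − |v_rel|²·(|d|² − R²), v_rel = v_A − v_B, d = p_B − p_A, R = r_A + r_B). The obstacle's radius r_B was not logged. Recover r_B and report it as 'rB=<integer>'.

m = 432
d = (-6, -13);  v_rel = (0, -2),  |v_rel|² = 4
v_rel×d = (0)·(-13) − (-2)·(-6) = -12
since m = R²·4 − (-12)²:  R² = (144 + 432) / 4 = 144
R = √144 = 12  ⇒  r_B = 12 − 7 = 5

rB=5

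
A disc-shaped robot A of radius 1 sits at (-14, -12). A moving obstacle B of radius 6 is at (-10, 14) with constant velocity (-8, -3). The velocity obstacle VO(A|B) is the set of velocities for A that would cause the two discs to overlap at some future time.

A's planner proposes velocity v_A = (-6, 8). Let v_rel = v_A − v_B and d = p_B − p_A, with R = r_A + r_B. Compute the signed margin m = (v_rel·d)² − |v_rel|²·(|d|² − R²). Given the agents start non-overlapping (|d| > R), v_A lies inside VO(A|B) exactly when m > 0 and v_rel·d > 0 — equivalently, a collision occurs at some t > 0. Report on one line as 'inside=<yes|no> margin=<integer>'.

d = (4, 26),  |d|² = 692;  R = 1+6 = 7,  c = 692−7² = 643
v_rel = (2, 11),  |v_rel|² = 125;  v_rel·d = (2)·(4) + (11)·(26) = 294
125·t² − 588·t + 643 = 0  ⇒  m = 294² − 125·643 = 6061
m = 6061 > 0,  v_rel·d = 294 > 0  ⇒  inside

inside=yes margin=6061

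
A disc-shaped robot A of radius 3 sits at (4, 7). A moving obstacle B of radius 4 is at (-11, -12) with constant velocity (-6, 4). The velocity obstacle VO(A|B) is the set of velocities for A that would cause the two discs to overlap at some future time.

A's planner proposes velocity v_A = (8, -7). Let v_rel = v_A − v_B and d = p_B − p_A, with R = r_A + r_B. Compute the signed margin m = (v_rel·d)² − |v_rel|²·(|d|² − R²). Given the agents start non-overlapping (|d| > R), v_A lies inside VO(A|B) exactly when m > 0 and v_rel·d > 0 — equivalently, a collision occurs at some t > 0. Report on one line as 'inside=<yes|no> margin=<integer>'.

d = (-15, -19),  |d|² = 586;  R = 3+4 = 7,  c = 586−7² = 537
v_rel = (14, -11),  |v_rel|² = 317;  v_rel·d = (14)·(-15) + (-11)·(-19) = -1
317·t² + 2·t + 537 = 0  ⇒  m = (-1)² − 317·537 = -170228
m = -170228 < 0,  v_rel·d = -1 < 0  ⇒  outside

inside=no margin=-170228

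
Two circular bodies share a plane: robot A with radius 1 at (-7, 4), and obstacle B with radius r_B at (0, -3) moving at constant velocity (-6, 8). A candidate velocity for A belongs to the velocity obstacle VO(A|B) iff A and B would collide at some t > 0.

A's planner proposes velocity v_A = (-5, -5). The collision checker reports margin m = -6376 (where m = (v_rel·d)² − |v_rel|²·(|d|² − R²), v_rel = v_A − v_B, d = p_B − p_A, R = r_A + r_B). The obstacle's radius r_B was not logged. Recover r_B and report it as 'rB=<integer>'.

m = -6376
d = (7, -7);  v_rel = (1, -13),  |v_rel|² = 170
v_rel×d = (1)·(-7) − (-13)·(7) = 84
since m = R²·170 − 84²:  R² = (7056 + -6376) / 170 = 4
R = √4 = 2  ⇒  r_B = 2 − 1 = 1

rB=1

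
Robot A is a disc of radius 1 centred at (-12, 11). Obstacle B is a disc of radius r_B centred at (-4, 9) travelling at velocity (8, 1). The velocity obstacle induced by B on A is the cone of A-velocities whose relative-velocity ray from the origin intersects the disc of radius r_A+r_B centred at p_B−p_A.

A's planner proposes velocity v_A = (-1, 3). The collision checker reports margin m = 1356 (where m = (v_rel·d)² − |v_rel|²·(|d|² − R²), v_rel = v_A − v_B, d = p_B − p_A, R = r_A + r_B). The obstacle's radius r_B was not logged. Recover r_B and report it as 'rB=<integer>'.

m = 1356
d = (8, -2);  v_rel = (-9, 2),  |v_rel|² = 85
v_rel×d = (-9)·(-2) − (2)·(8) = 2
since m = R²·85 − 2²:  R² = (4 + 1356) / 85 = 16
R = √16 = 4  ⇒  r_B = 4 − 1 = 3

rB=3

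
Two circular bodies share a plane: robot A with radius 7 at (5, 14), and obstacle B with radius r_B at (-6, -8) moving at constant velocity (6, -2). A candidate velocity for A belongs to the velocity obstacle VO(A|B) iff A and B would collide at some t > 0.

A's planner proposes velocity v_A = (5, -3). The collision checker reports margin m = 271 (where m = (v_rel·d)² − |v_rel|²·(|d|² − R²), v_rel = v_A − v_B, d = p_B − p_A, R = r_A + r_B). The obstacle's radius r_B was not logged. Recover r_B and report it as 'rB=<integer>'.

m = 271
d = (-11, -22);  v_rel = (-1, -1),  |v_rel|² = 2
v_rel×d = (-1)·(-22) − (-1)·(-11) = 11
since m = R²·2 − 11²:  R² = (121 + 271) / 2 = 196
R = √196 = 14  ⇒  r_B = 14 − 7 = 7

rB=7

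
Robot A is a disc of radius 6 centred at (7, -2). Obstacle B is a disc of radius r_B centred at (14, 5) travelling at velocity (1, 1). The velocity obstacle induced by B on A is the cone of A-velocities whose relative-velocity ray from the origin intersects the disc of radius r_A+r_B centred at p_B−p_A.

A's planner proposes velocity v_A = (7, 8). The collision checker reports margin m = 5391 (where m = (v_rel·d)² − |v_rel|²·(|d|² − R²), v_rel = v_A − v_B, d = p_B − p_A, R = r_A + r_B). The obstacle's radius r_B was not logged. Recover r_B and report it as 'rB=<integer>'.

m = 5391
d = (7, 7);  v_rel = (6, 7),  |v_rel|² = 85
v_rel×d = (6)·(7) − (7)·(7) = -7
since m = R²·85 − (-7)²:  R² = (49 + 5391) / 85 = 64
R = √64 = 8  ⇒  r_B = 8 − 6 = 2

rB=2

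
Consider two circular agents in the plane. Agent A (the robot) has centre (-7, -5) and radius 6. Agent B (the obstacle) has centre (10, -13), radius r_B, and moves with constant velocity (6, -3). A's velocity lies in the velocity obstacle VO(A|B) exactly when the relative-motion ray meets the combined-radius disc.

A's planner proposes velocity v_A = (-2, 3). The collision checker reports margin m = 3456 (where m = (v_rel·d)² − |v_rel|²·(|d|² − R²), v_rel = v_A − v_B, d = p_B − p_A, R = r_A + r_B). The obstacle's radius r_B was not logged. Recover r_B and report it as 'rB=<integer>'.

m = 3456
d = (17, -8);  v_rel = (-8, 6),  |v_rel|² = 100
v_rel×d = (-8)·(-8) − (6)·(17) = -38
since m = R²·100 − (-38)²:  R² = (1444 + 3456) / 100 = 49
R = √49 = 7  ⇒  r_B = 7 − 6 = 1

rB=1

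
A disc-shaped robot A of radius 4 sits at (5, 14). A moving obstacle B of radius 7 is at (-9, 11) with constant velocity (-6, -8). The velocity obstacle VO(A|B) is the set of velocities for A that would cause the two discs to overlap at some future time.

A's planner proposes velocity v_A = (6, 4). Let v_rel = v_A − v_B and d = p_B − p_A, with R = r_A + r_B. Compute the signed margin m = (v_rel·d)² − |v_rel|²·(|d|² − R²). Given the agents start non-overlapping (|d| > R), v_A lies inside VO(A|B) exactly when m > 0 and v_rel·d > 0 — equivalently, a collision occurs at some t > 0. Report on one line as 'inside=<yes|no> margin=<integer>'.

d = (-14, -3),  |d|² = 205;  R = 4+7 = 11,  c = 205−11² = 84
v_rel = (12, 12),  |v_rel|² = 288;  v_rel·d = (12)·(-14) + (12)·(-3) = -204
288·t² + 408·t + 84 = 0  ⇒  m = (-204)² − 288·84 = 17424
m = 17424 > 0,  v_rel·d = -204 < 0  ⇒  outside

inside=no margin=17424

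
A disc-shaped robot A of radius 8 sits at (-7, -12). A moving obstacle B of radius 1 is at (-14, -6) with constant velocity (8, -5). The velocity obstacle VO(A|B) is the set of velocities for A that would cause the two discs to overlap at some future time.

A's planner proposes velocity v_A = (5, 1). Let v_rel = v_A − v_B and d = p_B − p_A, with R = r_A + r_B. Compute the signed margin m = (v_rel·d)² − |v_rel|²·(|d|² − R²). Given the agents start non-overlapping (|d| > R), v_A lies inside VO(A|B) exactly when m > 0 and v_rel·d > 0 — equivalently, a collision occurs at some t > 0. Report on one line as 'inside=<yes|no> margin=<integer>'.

d = (-7, 6),  |d|² = 85;  R = 8+1 = 9,  c = 85−9² = 4
v_rel = (-3, 6),  |v_rel|² = 45;  v_rel·d = (-3)·(-7) + (6)·(6) = 57
45·t² − 114·t + 4 = 0  ⇒  m = 57² − 45·4 = 3069
m = 3069 > 0,  v_rel·d = 57 > 0  ⇒  inside

inside=yes margin=3069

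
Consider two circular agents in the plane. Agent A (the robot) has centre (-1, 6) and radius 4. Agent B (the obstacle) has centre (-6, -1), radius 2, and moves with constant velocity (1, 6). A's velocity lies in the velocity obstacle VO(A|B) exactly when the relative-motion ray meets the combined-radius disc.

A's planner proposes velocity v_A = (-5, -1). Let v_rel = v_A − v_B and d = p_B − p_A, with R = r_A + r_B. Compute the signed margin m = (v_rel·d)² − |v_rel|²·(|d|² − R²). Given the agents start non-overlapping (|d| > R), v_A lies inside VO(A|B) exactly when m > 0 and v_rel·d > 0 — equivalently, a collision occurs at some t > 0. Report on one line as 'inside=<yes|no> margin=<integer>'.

d = (-5, -7),  |d|² = 74;  R = 4+2 = 6,  c = 74−6² = 38
v_rel = (-6, -7),  |v_rel|² = 85;  v_rel·d = (-6)·(-5) + (-7)·(-7) = 79
85·t² − 158·t + 38 = 0  ⇒  m = 79² − 85·38 = 3011
m = 3011 > 0,  v_rel·d = 79 > 0  ⇒  inside

inside=yes margin=3011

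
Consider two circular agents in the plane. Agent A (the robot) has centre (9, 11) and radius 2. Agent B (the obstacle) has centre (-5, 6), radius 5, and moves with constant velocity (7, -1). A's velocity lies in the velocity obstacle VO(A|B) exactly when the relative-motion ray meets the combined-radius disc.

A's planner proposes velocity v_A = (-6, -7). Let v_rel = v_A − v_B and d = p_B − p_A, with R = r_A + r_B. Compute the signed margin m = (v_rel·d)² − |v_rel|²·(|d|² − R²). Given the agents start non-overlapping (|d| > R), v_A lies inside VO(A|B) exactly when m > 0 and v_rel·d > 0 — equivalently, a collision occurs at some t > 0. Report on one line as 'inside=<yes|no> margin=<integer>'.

d = (-14, -5),  |d|² = 221;  R = 2+5 = 7,  c = 221−7² = 172
v_rel = (-13, -6),  |v_rel|² = 205;  v_rel·d = (-13)·(-14) + (-6)·(-5) = 212
205·t² − 424·t + 172 = 0  ⇒  m = 212² − 205·172 = 9684
m = 9684 > 0,  v_rel·d = 212 > 0  ⇒  inside

inside=yes margin=9684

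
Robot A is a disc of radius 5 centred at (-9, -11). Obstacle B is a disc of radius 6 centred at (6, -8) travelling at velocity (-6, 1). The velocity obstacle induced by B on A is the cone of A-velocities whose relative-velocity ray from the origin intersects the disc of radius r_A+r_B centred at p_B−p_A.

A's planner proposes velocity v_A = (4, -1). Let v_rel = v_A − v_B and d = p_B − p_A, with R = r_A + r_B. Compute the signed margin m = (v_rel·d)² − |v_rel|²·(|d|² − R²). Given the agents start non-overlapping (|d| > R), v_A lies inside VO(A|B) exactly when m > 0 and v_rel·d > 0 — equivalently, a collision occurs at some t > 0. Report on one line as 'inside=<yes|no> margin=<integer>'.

d = (15, 3),  |d|² = 234;  R = 5+6 = 11,  c = 234−11² = 113
v_rel = (10, -2),  |v_rel|² = 104;  v_rel·d = (10)·(15) + (-2)·(3) = 144
104·t² − 288·t + 113 = 0  ⇒  m = 144² − 104·113 = 8984
m = 8984 > 0,  v_rel·d = 144 > 0  ⇒  inside

inside=yes margin=8984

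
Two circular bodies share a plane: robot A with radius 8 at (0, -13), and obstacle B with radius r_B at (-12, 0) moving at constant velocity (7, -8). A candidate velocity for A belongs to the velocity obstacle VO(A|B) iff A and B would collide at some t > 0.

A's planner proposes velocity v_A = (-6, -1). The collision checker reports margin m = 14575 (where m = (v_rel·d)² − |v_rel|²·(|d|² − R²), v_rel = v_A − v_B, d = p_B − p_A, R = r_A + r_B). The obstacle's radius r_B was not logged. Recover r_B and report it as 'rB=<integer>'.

m = 14575
d = (-12, 13);  v_rel = (-13, 7),  |v_rel|² = 218
v_rel×d = (-13)·(13) − (7)·(-12) = -85
since m = R²·218 − (-85)²:  R² = (7225 + 14575) / 218 = 100
R = √100 = 10  ⇒  r_B = 10 − 8 = 2

rB=2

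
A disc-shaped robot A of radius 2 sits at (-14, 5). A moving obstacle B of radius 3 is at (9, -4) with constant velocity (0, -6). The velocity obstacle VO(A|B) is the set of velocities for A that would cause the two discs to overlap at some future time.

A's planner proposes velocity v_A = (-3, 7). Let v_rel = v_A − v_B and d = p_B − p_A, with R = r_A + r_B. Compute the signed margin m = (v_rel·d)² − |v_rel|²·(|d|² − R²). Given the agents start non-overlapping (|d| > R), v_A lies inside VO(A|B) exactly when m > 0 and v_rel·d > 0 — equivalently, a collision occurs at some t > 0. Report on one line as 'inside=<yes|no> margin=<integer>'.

d = (23, -9),  |d|² = 610;  R = 2+3 = 5,  c = 610−5² = 585
v_rel = (-3, 13),  |v_rel|² = 178;  v_rel·d = (-3)·(23) + (13)·(-9) = -186
178·t² + 372·t + 585 = 0  ⇒  m = (-186)² − 178·585 = -69534
m = -69534 < 0,  v_rel·d = -186 < 0  ⇒  outside

inside=no margin=-69534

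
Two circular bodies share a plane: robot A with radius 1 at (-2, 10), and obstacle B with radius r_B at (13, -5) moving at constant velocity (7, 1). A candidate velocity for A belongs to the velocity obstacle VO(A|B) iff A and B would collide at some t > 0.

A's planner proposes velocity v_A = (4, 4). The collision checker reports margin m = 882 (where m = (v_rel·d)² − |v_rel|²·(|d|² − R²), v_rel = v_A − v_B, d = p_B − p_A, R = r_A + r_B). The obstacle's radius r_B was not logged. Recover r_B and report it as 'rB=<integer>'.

m = 882
d = (15, -15);  v_rel = (-3, 3),  |v_rel|² = 18
v_rel×d = (-3)·(-15) − (3)·(15) = 0
since m = R²·18 − 0²:  R² = (0 + 882) / 18 = 49
R = √49 = 7  ⇒  r_B = 7 − 1 = 6

rB=6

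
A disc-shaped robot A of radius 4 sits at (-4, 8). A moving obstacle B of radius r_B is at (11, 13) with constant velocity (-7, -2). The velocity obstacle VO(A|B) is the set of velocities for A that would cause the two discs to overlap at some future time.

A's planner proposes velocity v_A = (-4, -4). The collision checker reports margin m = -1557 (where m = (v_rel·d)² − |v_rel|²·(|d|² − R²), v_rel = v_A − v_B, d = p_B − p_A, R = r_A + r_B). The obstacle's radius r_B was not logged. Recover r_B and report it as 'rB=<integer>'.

m = -1557
d = (15, 5);  v_rel = (3, -2),  |v_rel|² = 13
v_rel×d = (3)·(5) − (-2)·(15) = 45
since m = R²·13 − 45²:  R² = (2025 + -1557) / 13 = 36
R = √36 = 6  ⇒  r_B = 6 − 4 = 2

rB=2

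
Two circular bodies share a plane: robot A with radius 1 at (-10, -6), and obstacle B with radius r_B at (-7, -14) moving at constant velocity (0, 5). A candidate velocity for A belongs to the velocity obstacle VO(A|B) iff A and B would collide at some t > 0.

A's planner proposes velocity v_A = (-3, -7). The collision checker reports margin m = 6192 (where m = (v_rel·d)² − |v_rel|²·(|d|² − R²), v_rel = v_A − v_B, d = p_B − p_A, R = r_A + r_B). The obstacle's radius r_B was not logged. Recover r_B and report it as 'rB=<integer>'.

m = 6192
d = (3, -8);  v_rel = (-3, -12),  |v_rel|² = 153
v_rel×d = (-3)·(-8) − (-12)·(3) = 60
since m = R²·153 − 60²:  R² = (3600 + 6192) / 153 = 64
R = √64 = 8  ⇒  r_B = 8 − 1 = 7

rB=7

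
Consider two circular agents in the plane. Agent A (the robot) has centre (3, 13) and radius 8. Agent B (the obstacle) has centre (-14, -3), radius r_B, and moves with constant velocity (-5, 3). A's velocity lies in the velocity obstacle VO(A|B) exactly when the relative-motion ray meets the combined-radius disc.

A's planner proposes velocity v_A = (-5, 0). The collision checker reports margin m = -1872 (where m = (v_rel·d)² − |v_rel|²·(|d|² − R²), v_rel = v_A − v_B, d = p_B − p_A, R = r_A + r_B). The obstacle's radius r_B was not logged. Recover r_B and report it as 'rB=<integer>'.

m = -1872
d = (-17, -16);  v_rel = (0, -3),  |v_rel|² = 9
v_rel×d = (0)·(-16) − (-3)·(-17) = -51
since m = R²·9 − (-51)²:  R² = (2601 + -1872) / 9 = 81
R = √81 = 9  ⇒  r_B = 9 − 8 = 1

rB=1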